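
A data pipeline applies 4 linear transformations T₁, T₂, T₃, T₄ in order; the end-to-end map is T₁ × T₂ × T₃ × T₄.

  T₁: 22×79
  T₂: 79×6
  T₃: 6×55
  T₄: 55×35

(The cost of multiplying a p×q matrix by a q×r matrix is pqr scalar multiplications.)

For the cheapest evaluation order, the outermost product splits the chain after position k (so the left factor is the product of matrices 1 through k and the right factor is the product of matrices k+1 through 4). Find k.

Adjacent pairs: T₁T₂ = 22·79·6 = 10428; T₂T₃ = 79·6·55 = 26070; T₃T₄ = 6·55·35 = 11550.
Length 3: T₁..T₃: k=1: 0+26070+22·79·55=121660; k=2: 10428+0+22·6·55=17688 → min 17688 | T₂..T₄: k=2: 0+11550+79·6·35=28140; k=3: 26070+0+79·55·35=178145 → min 28140.
Top-level splits: k=1: (T₁..T₁)·(T₂..T₄) → 0+28140+22·79·35 = 88970; k=2: (T₁..T₂)·(T₃..T₄) → 10428+11550+22·6·35 = 26598; k=3: (T₁..T₃)·(T₄..T₄) → 17688+0+22·55·35 = 60038.
Best split is after T₂, i.e. k = 2.

2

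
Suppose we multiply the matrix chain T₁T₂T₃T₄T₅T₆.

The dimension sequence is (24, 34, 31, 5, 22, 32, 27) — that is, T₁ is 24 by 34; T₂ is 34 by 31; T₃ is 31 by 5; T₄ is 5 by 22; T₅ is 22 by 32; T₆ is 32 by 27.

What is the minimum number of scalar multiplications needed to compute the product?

20430

Adjacent pairs: T₁T₂ = 24·34·31 = 25296; T₂T₃ = 34·31·5 = 5270; T₃T₄ = 31·5·22 = 3410; T₄T₅ = 5·22·32 = 3520; T₅T₆ = 22·32·27 = 19008.
Length 3: T₁..T₃: k=1: 0+5270+24·34·5=9350; k=2: 25296+0+24·31·5=29016 → min 9350 | T₂..T₄: k=2: 0+3410+34·31·22=26598; k=3: 5270+0+34·5·22=9010 → min 9010 | T₃..T₅: k=3: 0+3520+31·5·32=8480; k=4: 3410+0+31·22·32=25234 → min 8480 | T₄..T₆: k=4: 0+19008+5·22·27=21978; k=5: 3520+0+5·32·27=7840 → min 7840.
Length 4: T₁..T₄: k=1: 0+9010+24·34·22=26962; k=2: 25296+3410+24·31·22=45074; k=3: 9350+0+24·5·22=11990 → min 11990 | T₂..T₅: k=2: 0+8480+34·31·32=42208; k=3: 5270+3520+34·5·32=14230; k=4: 9010+0+34·22·32=32946 → min 14230 | T₃..T₆: k=3: 0+7840+31·5·27=12025; k=4: 3410+19008+31·22·27=40832; k=5: 8480+0+31·32·27=35264 → min 12025.
Length 5: T₁..T₅: k=1: 0+14230+24·34·32=40342; k=2: 25296+8480+24·31·32=57584; k=3: 9350+3520+24·5·32=16710; k=4: 11990+0+24·22·32=28886 → min 16710 | T₂..T₆: k=2: 0+12025+34·31·27=40483; k=3: 5270+7840+34·5·27=17700; k=4: 9010+19008+34·22·27=48214; k=5: 14230+0+34·32·27=43606 → min 17700.
Length 6: T₁..T₆: k=1: 0+17700+24·34·27=39732; k=2: 25296+12025+24·31·27=57409; k=3: 9350+7840+24·5·27=20430; k=4: 11990+19008+24·22·27=45254; k=5: 16710+0+24·32·27=37446 → min 20430.
Optimal order: ((T₁(T₂T₃))((T₄T₅)T₆)) with cost 20430.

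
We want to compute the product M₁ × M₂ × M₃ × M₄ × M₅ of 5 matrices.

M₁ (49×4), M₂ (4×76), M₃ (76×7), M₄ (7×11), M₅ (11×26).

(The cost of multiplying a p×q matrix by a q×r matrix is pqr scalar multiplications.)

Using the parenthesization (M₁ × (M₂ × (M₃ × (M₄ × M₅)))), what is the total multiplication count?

28834

(M₄ × M₅): 7×11 by 11×26 → 7×26, cost 7·11·26 = 2002
(M₃ × (M₄ × M₅)): 76×7 by 7×26 → 76×26, cost 76·7·26 = 13832; cumulative 15834
(M₂ × (M₃ × (M₄ × M₅))): 4×76 by 76×26 → 4×26, cost 4·76·26 = 7904; cumulative 23738
(M₁ × (M₂ × (M₃ × (M₄ × M₅)))): 49×4 by 4×26 → 49×26, cost 49·4·26 = 5096; cumulative 28834
Total: 28834 scalar multiplications.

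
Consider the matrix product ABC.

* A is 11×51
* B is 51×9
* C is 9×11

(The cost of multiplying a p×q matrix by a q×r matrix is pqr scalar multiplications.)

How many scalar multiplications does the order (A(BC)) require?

(BC): 51×9 by 9×11 → 51×11, cost 51·9·11 = 5049
(A(BC)): 11×51 by 51×11 → 11×11, cost 11·51·11 = 6171; cumulative 11220
Total: 11220 scalar multiplications.

11220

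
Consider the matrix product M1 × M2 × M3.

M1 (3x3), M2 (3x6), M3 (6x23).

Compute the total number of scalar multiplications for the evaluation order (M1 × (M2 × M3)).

(M2 × M3): 3×6 by 6×23 → 3×23, cost 3·6·23 = 414
(M1 × (M2 × M3)): 3×3 by 3×23 → 3×23, cost 3·3·23 = 207; cumulative 621
Total: 621 scalar multiplications.

621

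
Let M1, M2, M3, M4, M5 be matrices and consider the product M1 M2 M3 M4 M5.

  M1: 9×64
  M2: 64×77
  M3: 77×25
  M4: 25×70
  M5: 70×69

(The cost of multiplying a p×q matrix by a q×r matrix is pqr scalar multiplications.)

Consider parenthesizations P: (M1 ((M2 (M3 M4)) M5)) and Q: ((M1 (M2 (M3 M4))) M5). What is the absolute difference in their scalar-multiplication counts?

Order P = (M1 ((M2 (M3 M4)) M5)): (M3 M4): 77×25 by 25×70 → 77×70, cost 77·25·70 = 134750; (M2 (M3 M4)): 64×77 by 77×70 → 64×70, cost 64·77·70 = 344960; cumulative 479710; ((M2 (M3 M4)) M5): 64×70 by 70×69 → 64×69, cost 64·70·69 = 309120; cumulative 788830; (M1 ((M2 (M3 M4)) M5)): 9×64 by 64×69 → 9×69, cost 9·64·69 = 39744; cumulative 828574. Total 828574.
Order Q = ((M1 (M2 (M3 M4))) M5): (M3 M4): 77×25 by 25×70 → 77×70, cost 77·25·70 = 134750; (M2 (M3 M4)): 64×77 by 77×70 → 64×70, cost 64·77·70 = 344960; cumulative 479710; (M1 (M2 (M3 M4))): 9×64 by 64×70 → 9×70, cost 9·64·70 = 40320; cumulative 520030; ((M1 (M2 (M3 M4))) M5): 9×70 by 70×69 → 9×69, cost 9·70·69 = 43470; cumulative 563500. Total 563500.
Difference: |828574 − 563500| = 265074.

265074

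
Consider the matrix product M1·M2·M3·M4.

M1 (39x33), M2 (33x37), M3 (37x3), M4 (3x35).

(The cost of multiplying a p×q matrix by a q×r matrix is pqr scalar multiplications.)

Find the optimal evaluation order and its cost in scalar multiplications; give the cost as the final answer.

11619

Adjacent pairs: M1M2 = 39·33·37 = 47619; M2M3 = 33·37·3 = 3663; M3M4 = 37·3·35 = 3885.
Length 3: M1..M3: k=1: 0+3663+39·33·3=7524; k=2: 47619+0+39·37·3=51948 → min 7524 | M2..M4: k=2: 0+3885+33·37·35=46620; k=3: 3663+0+33·3·35=7128 → min 7128.
Length 4: M1..M4: k=1: 0+7128+39·33·35=52173; k=2: 47619+3885+39·37·35=102009; k=3: 7524+0+39·3·35=11619 → min 11619.
Optimal parenthesization: ((M1·(M2·M3))·M4) with cost 11619.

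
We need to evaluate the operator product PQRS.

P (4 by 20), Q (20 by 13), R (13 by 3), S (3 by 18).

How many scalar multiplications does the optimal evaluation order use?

Adjacent pairs: PQ = 4·20·13 = 1040; QR = 20·13·3 = 780; RS = 13·3·18 = 702.
Length 3: P..R: k=1: 0+780+4·20·3=1020; k=2: 1040+0+4·13·3=1196 → min 1020 | Q..S: k=2: 0+702+20·13·18=5382; k=3: 780+0+20·3·18=1860 → min 1860.
Length 4: P..S: k=1: 0+1860+4·20·18=3300; k=2: 1040+702+4·13·18=2678; k=3: 1020+0+4·3·18=1236 → min 1236.
Optimal order: ((P(QR))S) with cost 1236.

1236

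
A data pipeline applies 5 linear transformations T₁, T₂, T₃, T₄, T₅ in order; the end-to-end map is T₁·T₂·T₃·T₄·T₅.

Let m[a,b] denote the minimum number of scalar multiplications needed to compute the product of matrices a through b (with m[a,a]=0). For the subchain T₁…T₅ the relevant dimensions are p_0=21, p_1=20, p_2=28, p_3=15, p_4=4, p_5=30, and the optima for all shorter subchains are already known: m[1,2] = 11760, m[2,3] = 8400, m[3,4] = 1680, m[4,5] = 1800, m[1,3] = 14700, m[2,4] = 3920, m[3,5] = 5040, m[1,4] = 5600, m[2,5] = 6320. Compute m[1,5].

m[1,5] = min over k∈[1,4] of m[1,k]+m[k+1,5]+p_{0}·p_k·p_{5}.
k=1: 0 + 6320 + 21·20·30 = 18920; k=2: 11760 + 5040 + 21·28·30 = 34440; k=3: 14700 + 1800 + 21·15·30 = 25950; k=4: 5600 + 0 + 21·4·30 = 8120.
Minimum: 8120 at k=4.

8120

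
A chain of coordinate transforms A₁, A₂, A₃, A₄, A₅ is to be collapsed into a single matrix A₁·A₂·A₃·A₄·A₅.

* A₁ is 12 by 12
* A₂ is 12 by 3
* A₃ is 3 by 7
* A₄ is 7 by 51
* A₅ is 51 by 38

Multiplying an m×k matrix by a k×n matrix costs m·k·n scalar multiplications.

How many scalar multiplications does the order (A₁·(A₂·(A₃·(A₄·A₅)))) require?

(A₄·A₅): 7×51 by 51×38 → 7×38, cost 7·51·38 = 13566
(A₃·(A₄·A₅)): 3×7 by 7×38 → 3×38, cost 3·7·38 = 798; cumulative 14364
(A₂·(A₃·(A₄·A₅))): 12×3 by 3×38 → 12×38, cost 12·3·38 = 1368; cumulative 15732
(A₁·(A₂·(A₃·(A₄·A₅)))): 12×12 by 12×38 → 12×38, cost 12·12·38 = 5472; cumulative 21204
Total: 21204 scalar multiplications.

21204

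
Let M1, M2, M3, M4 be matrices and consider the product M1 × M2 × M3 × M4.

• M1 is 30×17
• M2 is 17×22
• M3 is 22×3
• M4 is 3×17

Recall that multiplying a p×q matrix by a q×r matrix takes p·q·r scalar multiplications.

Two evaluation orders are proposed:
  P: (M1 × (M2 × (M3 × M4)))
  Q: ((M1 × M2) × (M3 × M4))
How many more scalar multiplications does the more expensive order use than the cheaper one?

Order P = (M1 × (M2 × (M3 × M4))): (M3 × M4): 22×3 by 3×17 → 22×17, cost 22·3·17 = 1122; (M2 × (M3 × M4)): 17×22 by 22×17 → 17×17, cost 17·22·17 = 6358; cumulative 7480; (M1 × (M2 × (M3 × M4))): 30×17 by 17×17 → 30×17, cost 30·17·17 = 8670; cumulative 16150. Total 16150.
Order Q = ((M1 × M2) × (M3 × M4)): (M1 × M2): 30×17 by 17×22 → 30×22, cost 30·17·22 = 11220; (M3 × M4): 22×3 by 3×17 → 22×17, cost 22·3·17 = 1122; ((M1 × M2) × (M3 × M4)): 30×22 by 22×17 → 30×17, cost 30·22·17 = 11220; cumulative 23562. Total 23562.
Difference: |16150 − 23562| = 7412.

7412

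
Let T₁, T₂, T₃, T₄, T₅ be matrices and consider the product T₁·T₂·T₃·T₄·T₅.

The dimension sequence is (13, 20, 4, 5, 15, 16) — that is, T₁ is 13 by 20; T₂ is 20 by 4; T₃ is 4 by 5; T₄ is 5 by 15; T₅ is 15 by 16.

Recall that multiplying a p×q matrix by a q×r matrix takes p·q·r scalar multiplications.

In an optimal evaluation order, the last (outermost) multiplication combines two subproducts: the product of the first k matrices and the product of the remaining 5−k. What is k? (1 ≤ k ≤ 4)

2

Adjacent pairs: T₁T₂ = 13·20·4 = 1040; T₂T₃ = 20·4·5 = 400; T₃T₄ = 4·5·15 = 300; T₄T₅ = 5·15·16 = 1200.
Length 3: T₁..T₃: k=1: 0+400+13·20·5=1700; k=2: 1040+0+13·4·5=1300 → min 1300 | T₂..T₄: k=2: 0+300+20·4·15=1500; k=3: 400+0+20·5·15=1900 → min 1500 | T₃..T₅: k=3: 0+1200+4·5·16=1520; k=4: 300+0+4·15·16=1260 → min 1260.
Length 4: T₁..T₄: k=1: 0+1500+13·20·15=5400; k=2: 1040+300+13·4·15=2120; k=3: 1300+0+13·5·15=2275 → min 2120 | T₂..T₅: k=2: 0+1260+20·4·16=2540; k=3: 400+1200+20·5·16=3200; k=4: 1500+0+20·15·16=6300 → min 2540.
Top-level splits: k=1: (T₁..T₁)·(T₂..T₅) → 0+2540+13·20·16 = 6700; k=2: (T₁..T₂)·(T₃..T₅) → 1040+1260+13·4·16 = 3132; k=3: (T₁..T₃)·(T₄..T₅) → 1300+1200+13·5·16 = 3540; k=4: (T₁..T₄)·(T₅..T₅) → 2120+0+13·15·16 = 5240.
Best split is after T₂, i.e. k = 2.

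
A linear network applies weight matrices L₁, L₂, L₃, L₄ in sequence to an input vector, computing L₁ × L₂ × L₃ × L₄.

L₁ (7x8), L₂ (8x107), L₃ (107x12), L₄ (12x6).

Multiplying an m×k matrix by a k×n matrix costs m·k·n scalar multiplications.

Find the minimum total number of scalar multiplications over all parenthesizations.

Adjacent pairs: L₁L₂ = 7·8·107 = 5992; L₂L₃ = 8·107·12 = 10272; L₃L₄ = 107·12·6 = 7704.
Length 3: L₁..L₃: k=1: 0+10272+7·8·12=10944; k=2: 5992+0+7·107·12=14980 → min 10944 | L₂..L₄: k=2: 0+7704+8·107·6=12840; k=3: 10272+0+8·12·6=10848 → min 10848.
Length 4: L₁..L₄: k=1: 0+10848+7·8·6=11184; k=2: 5992+7704+7·107·6=18190; k=3: 10944+0+7·12·6=11448 → min 11184.
Optimal order: (L₁ × ((L₂ × L₃) × L₄)) with cost 11184.

11184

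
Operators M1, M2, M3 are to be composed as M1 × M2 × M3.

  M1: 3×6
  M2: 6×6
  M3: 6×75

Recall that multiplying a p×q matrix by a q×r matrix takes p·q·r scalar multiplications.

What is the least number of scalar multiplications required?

Order (M1 × (M2 × M3)): (M2 × M3): 6×6 by 6×75 → 6×75, cost 6·6·75 = 2700; (M1 × (M2 × M3)): 3×6 by 6×75 → 3×75, cost 3·6·75 = 1350; cumulative 4050. Total 4050.
Order ((M1 × M2) × M3): (M1 × M2): 3×6 by 6×6 → 3×6, cost 3·6·6 = 108; ((M1 × M2) × M3): 3×6 by 6×75 → 3×75, cost 3·6·75 = 1350; cumulative 1458. Total 1458.
Minimum: 1458.

1458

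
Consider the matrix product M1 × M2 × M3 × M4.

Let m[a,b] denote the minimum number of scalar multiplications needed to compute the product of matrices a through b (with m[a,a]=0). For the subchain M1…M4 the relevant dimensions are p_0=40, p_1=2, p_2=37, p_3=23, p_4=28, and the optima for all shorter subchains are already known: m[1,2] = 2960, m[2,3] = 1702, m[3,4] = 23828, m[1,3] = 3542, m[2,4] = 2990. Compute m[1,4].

5230

m[1,4] = min over k∈[1,3] of m[1,k]+m[k+1,4]+p_{0}·p_k·p_{4}.
k=1: 0 + 2990 + 40·2·28 = 5230; k=2: 2960 + 23828 + 40·37·28 = 68228; k=3: 3542 + 0 + 40·23·28 = 29302.
Minimum: 5230 at k=1.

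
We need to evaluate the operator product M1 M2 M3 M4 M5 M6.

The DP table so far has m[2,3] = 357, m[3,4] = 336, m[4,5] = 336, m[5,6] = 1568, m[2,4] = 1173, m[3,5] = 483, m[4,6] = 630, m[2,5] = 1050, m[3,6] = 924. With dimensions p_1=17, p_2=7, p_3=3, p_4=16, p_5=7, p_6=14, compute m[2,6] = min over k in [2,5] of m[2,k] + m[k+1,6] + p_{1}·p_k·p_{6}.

m[2,6] = min over k∈[2,5] of m[2,k]+m[k+1,6]+p_{1}·p_k·p_{6}.
k=2: 0 + 924 + 17·7·14 = 2590; k=3: 357 + 630 + 17·3·14 = 1701; k=4: 1173 + 1568 + 17·16·14 = 6549; k=5: 1050 + 0 + 17·7·14 = 2716.
Minimum: 1701 at k=3.

1701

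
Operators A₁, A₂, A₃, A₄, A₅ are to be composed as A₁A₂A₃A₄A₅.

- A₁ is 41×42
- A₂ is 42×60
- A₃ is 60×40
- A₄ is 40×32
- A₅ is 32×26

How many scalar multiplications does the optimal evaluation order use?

Adjacent pairs: A₁A₂ = 41·42·60 = 103320; A₂A₃ = 42·60·40 = 100800; A₃A₄ = 60·40·32 = 76800; A₄A₅ = 40·32·26 = 33280.
Length 3: A₁..A₃: k=1: 0+100800+41·42·40=169680; k=2: 103320+0+41·60·40=201720 → min 169680 | A₂..A₄: k=2: 0+76800+42·60·32=157440; k=3: 100800+0+42·40·32=154560 → min 154560 | A₃..A₅: k=3: 0+33280+60·40·26=95680; k=4: 76800+0+60·32·26=126720 → min 95680.
Length 4: A₁..A₄: k=1: 0+154560+41·42·32=209664; k=2: 103320+76800+41·60·32=258840; k=3: 169680+0+41·40·32=222160 → min 209664 | A₂..A₅: k=2: 0+95680+42·60·26=161200; k=3: 100800+33280+42·40·26=177760; k=4: 154560+0+42·32·26=189504 → min 161200.
Length 5: A₁..A₅: k=1: 0+161200+41·42·26=205972; k=2: 103320+95680+41·60·26=262960; k=3: 169680+33280+41·40·26=245600; k=4: 209664+0+41·32·26=243776 → min 205972.
Optimal order: (A₁(A₂(A₃(A₄A₅)))) with cost 205972.

205972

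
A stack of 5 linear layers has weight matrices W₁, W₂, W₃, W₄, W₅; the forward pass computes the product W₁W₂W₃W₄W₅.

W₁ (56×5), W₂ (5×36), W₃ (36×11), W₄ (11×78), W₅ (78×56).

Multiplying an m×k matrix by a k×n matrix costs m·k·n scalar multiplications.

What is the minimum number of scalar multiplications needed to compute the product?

Adjacent pairs: W₁W₂ = 56·5·36 = 10080; W₂W₃ = 5·36·11 = 1980; W₃W₄ = 36·11·78 = 30888; W₄W₅ = 11·78·56 = 48048.
Length 3: W₁..W₃: k=1: 0+1980+56·5·11=5060; k=2: 10080+0+56·36·11=32256 → min 5060 | W₂..W₄: k=2: 0+30888+5·36·78=44928; k=3: 1980+0+5·11·78=6270 → min 6270 | W₃..W₅: k=3: 0+48048+36·11·56=70224; k=4: 30888+0+36·78·56=188136 → min 70224.
Length 4: W₁..W₄: k=1: 0+6270+56·5·78=28110; k=2: 10080+30888+56·36·78=198216; k=3: 5060+0+56·11·78=53108 → min 28110 | W₂..W₅: k=2: 0+70224+5·36·56=80304; k=3: 1980+48048+5·11·56=53108; k=4: 6270+0+5·78·56=28110 → min 28110.
Length 5: W₁..W₅: k=1: 0+28110+56·5·56=43790; k=2: 10080+70224+56·36·56=193200; k=3: 5060+48048+56·11·56=87604; k=4: 28110+0+56·78·56=272718 → min 43790.
Optimal order: (W₁(((W₂W₃)W₄)W₅)) with cost 43790.

43790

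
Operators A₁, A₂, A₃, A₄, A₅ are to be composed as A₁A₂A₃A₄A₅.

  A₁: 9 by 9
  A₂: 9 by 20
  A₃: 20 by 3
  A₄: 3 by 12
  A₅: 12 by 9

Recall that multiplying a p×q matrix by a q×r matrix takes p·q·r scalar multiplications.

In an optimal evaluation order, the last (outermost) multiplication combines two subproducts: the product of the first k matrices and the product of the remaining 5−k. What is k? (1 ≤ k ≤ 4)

Adjacent pairs: A₁A₂ = 9·9·20 = 1620; A₂A₃ = 9·20·3 = 540; A₃A₄ = 20·3·12 = 720; A₄A₅ = 3·12·9 = 324.
Length 3: A₁..A₃: k=1: 0+540+9·9·3=783; k=2: 1620+0+9·20·3=2160 → min 783 | A₂..A₄: k=2: 0+720+9·20·12=2880; k=3: 540+0+9·3·12=864 → min 864 | A₃..A₅: k=3: 0+324+20·3·9=864; k=4: 720+0+20·12·9=2880 → min 864.
Length 4: A₁..A₄: k=1: 0+864+9·9·12=1836; k=2: 1620+720+9·20·12=4500; k=3: 783+0+9·3·12=1107 → min 1107 | A₂..A₅: k=2: 0+864+9·20·9=2484; k=3: 540+324+9·3·9=1107; k=4: 864+0+9·12·9=1836 → min 1107.
Top-level splits: k=1: (A₁..A₁)·(A₂..A₅) → 0+1107+9·9·9 = 1836; k=2: (A₁..A₂)·(A₃..A₅) → 1620+864+9·20·9 = 4104; k=3: (A₁..A₃)·(A₄..A₅) → 783+324+9·3·9 = 1350; k=4: (A₁..A₄)·(A₅..A₅) → 1107+0+9·12·9 = 2079.
Best split is after A₃, i.e. k = 3.

3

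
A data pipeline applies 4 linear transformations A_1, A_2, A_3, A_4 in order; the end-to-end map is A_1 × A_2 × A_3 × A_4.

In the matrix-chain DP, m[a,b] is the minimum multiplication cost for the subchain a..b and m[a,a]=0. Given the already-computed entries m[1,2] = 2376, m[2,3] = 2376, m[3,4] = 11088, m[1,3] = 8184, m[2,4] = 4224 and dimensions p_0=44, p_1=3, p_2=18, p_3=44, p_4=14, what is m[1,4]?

m[1,4] = min over k∈[1,3] of m[1,k]+m[k+1,4]+p_{0}·p_k·p_{4}.
k=1: 0 + 4224 + 44·3·14 = 6072; k=2: 2376 + 11088 + 44·18·14 = 24552; k=3: 8184 + 0 + 44·44·14 = 35288.
Minimum: 6072 at k=1.

6072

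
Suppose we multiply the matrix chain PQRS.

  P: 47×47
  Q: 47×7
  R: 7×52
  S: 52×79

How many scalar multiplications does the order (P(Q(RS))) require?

229258

(RS): 7×52 by 52×79 → 7×79, cost 7·52·79 = 28756
(Q(RS)): 47×7 by 7×79 → 47×79, cost 47·7·79 = 25991; cumulative 54747
(P(Q(RS))): 47×47 by 47×79 → 47×79, cost 47·47·79 = 174511; cumulative 229258
Total: 229258 scalar multiplications.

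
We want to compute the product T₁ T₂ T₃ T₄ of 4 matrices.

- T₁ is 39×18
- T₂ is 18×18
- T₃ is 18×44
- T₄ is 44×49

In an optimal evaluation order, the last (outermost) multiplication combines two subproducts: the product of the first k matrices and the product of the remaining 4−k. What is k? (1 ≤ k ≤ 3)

2

Adjacent pairs: T₁T₂ = 39·18·18 = 12636; T₂T₃ = 18·18·44 = 14256; T₃T₄ = 18·44·49 = 38808.
Length 3: T₁..T₃: k=1: 0+14256+39·18·44=45144; k=2: 12636+0+39·18·44=43524 → min 43524 | T₂..T₄: k=2: 0+38808+18·18·49=54684; k=3: 14256+0+18·44·49=53064 → min 53064.
Top-level splits: k=1: (T₁..T₁)·(T₂..T₄) → 0+53064+39·18·49 = 87462; k=2: (T₁..T₂)·(T₃..T₄) → 12636+38808+39·18·49 = 85842; k=3: (T₁..T₃)·(T₄..T₄) → 43524+0+39·44·49 = 127608.
Best split is after T₂, i.e. k = 2.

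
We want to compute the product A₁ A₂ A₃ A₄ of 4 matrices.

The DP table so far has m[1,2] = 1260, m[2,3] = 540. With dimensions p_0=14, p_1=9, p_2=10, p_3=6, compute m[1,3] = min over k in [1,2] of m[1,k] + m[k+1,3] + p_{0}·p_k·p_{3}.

m[1,3] = min over k∈[1,2] of m[1,k]+m[k+1,3]+p_{0}·p_k·p_{3}.
k=1: 0 + 540 + 14·9·6 = 1296; k=2: 1260 + 0 + 14·10·6 = 2100.
Minimum: 1296 at k=1.

1296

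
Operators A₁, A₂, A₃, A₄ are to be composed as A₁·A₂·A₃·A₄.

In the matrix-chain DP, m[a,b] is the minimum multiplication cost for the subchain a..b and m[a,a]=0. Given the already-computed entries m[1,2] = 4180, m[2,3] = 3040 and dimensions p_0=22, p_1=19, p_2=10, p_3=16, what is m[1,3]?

7700

m[1,3] = min over k∈[1,2] of m[1,k]+m[k+1,3]+p_{0}·p_k·p_{3}.
k=1: 0 + 3040 + 22·19·16 = 9728; k=2: 4180 + 0 + 22·10·16 = 7700.
Minimum: 7700 at k=2.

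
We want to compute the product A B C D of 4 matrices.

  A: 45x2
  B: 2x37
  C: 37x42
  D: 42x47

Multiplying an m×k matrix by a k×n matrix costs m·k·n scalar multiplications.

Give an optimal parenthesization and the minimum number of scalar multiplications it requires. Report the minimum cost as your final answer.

11286

Adjacent pairs: AB = 45·2·37 = 3330; BC = 2·37·42 = 3108; CD = 37·42·47 = 73038.
Length 3: A..C: k=1: 0+3108+45·2·42=6888; k=2: 3330+0+45·37·42=73260 → min 6888 | B..D: k=2: 0+73038+2·37·47=76516; k=3: 3108+0+2·42·47=7056 → min 7056.
Length 4: A..D: k=1: 0+7056+45·2·47=11286; k=2: 3330+73038+45·37·47=154623; k=3: 6888+0+45·42·47=95718 → min 11286.
Optimal parenthesization: (A ((B C) D)) with cost 11286.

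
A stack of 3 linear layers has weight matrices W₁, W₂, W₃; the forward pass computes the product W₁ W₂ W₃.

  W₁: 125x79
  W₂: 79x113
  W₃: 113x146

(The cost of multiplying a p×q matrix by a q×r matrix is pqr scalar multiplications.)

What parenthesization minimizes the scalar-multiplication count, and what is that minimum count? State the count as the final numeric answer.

2745092

(W₁ (W₂ W₃)): cost 2745092.
((W₁ W₂) W₃): cost 3178125.
Optimal: (W₁ (W₂ W₃)) with cost 2745092.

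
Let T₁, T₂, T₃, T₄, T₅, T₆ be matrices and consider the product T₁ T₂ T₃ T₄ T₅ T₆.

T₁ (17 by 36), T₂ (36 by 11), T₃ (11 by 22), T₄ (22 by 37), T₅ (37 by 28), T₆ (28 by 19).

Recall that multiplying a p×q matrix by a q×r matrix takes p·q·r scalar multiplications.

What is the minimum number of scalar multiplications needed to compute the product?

36487

Adjacent pairs: T₁T₂ = 17·36·11 = 6732; T₂T₃ = 36·11·22 = 8712; T₃T₄ = 11·22·37 = 8954; T₄T₅ = 22·37·28 = 22792; T₅T₆ = 37·28·19 = 19684.
Length 3: T₁..T₃: k=1: 0+8712+17·36·22=22176; k=2: 6732+0+17·11·22=10846 → min 10846 | T₂..T₄: k=2: 0+8954+36·11·37=23606; k=3: 8712+0+36·22·37=38016 → min 23606 | T₃..T₅: k=3: 0+22792+11·22·28=29568; k=4: 8954+0+11·37·28=20350 → min 20350 | T₄..T₆: k=4: 0+19684+22·37·19=35150; k=5: 22792+0+22·28·19=34496 → min 34496.
Length 4: T₁..T₄: k=1: 0+23606+17·36·37=46250; k=2: 6732+8954+17·11·37=22605; k=3: 10846+0+17·22·37=24684 → min 22605 | T₂..T₅: k=2: 0+20350+36·11·28=31438; k=3: 8712+22792+36·22·28=53680; k=4: 23606+0+36·37·28=60902 → min 31438 | T₃..T₆: k=3: 0+34496+11·22·19=39094; k=4: 8954+19684+11·37·19=36371; k=5: 20350+0+11·28·19=26202 → min 26202.
Length 5: T₁..T₅: k=1: 0+31438+17·36·28=48574; k=2: 6732+20350+17·11·28=32318; k=3: 10846+22792+17·22·28=44110; k=4: 22605+0+17·37·28=40217 → min 32318 | T₂..T₆: k=2: 0+26202+36·11·19=33726; k=3: 8712+34496+36·22·19=58256; k=4: 23606+19684+36·37·19=68598; k=5: 31438+0+36·28·19=50590 → min 33726.
Length 6: T₁..T₆: k=1: 0+33726+17·36·19=45354; k=2: 6732+26202+17·11·19=36487; k=3: 10846+34496+17·22·19=52448; k=4: 22605+19684+17·37·19=54240; k=5: 32318+0+17·28·19=41362 → min 36487.
Optimal order: ((T₁ T₂) (((T₃ T₄) T₅) T₆)) with cost 36487.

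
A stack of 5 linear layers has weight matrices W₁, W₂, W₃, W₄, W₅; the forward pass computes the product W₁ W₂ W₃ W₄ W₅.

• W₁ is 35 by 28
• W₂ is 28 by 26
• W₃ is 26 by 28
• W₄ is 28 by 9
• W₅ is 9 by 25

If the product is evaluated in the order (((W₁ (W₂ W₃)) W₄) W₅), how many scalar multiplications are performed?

(W₂ W₃): 28×26 by 26×28 → 28×28, cost 28·26·28 = 20384
(W₁ (W₂ W₃)): 35×28 by 28×28 → 35×28, cost 35·28·28 = 27440; cumulative 47824
((W₁ (W₂ W₃)) W₄): 35×28 by 28×9 → 35×9, cost 35·28·9 = 8820; cumulative 56644
(((W₁ (W₂ W₃)) W₄) W₅): 35×9 by 9×25 → 35×25, cost 35·9·25 = 7875; cumulative 64519
Total: 64519 scalar multiplications.

64519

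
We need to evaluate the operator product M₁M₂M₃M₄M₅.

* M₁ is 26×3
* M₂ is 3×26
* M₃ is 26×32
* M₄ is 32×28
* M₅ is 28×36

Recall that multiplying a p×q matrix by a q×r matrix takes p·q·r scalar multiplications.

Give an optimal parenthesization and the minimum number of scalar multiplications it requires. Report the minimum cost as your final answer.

Adjacent pairs: M₁M₂ = 26·3·26 = 2028; M₂M₃ = 3·26·32 = 2496; M₃M₄ = 26·32·28 = 23296; M₄M₅ = 32·28·36 = 32256.
Length 3: M₁..M₃: k=1: 0+2496+26·3·32=4992; k=2: 2028+0+26·26·32=23660 → min 4992 | M₂..M₄: k=2: 0+23296+3·26·28=25480; k=3: 2496+0+3·32·28=5184 → min 5184 | M₃..M₅: k=3: 0+32256+26·32·36=62208; k=4: 23296+0+26·28·36=49504 → min 49504.
Length 4: M₁..M₄: k=1: 0+5184+26·3·28=7368; k=2: 2028+23296+26·26·28=44252; k=3: 4992+0+26·32·28=28288 → min 7368 | M₂..M₅: k=2: 0+49504+3·26·36=52312; k=3: 2496+32256+3·32·36=38208; k=4: 5184+0+3·28·36=8208 → min 8208.
Length 5: M₁..M₅: k=1: 0+8208+26·3·36=11016; k=2: 2028+49504+26·26·36=75868; k=3: 4992+32256+26·32·36=67200; k=4: 7368+0+26·28·36=33576 → min 11016.
Optimal parenthesization: (M₁(((M₂M₃)M₄)M₅)) with cost 11016.

11016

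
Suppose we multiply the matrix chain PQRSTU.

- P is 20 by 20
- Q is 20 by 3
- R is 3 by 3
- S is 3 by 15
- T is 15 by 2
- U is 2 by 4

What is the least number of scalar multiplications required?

1188

Adjacent pairs: PQ = 20·20·3 = 1200; QR = 20·3·3 = 180; RS = 3·3·15 = 135; ST = 3·15·2 = 90; TU = 15·2·4 = 120.
Length 3: P..R: k=1: 0+180+20·20·3=1380; k=2: 1200+0+20·3·3=1380 → min 1380 | Q..S: k=2: 0+135+20·3·15=1035; k=3: 180+0+20·3·15=1080 → min 1035 | R..T: k=3: 0+90+3·3·2=108; k=4: 135+0+3·15·2=225 → min 108 | S..U: k=4: 0+120+3·15·4=300; k=5: 90+0+3·2·4=114 → min 114.
Length 4: P..S: k=1: 0+1035+20·20·15=7035; k=2: 1200+135+20·3·15=2235; k=3: 1380+0+20·3·15=2280 → min 2235 | Q..T: k=2: 0+108+20·3·2=228; k=3: 180+90+20·3·2=390; k=4: 1035+0+20·15·2=1635 → min 228 | R..U: k=3: 0+114+3·3·4=150; k=4: 135+120+3·15·4=435; k=5: 108+0+3·2·4=132 → min 132.
Length 5: P..T: k=1: 0+228+20·20·2=1028; k=2: 1200+108+20·3·2=1428; k=3: 1380+90+20·3·2=1590; k=4: 2235+0+20·15·2=2835 → min 1028 | Q..U: k=2: 0+132+20·3·4=372; k=3: 180+114+20·3·4=534; k=4: 1035+120+20·15·4=2355; k=5: 228+0+20·2·4=388 → min 372.
Length 6: P..U: k=1: 0+372+20·20·4=1972; k=2: 1200+132+20·3·4=1572; k=3: 1380+114+20·3·4=1734; k=4: 2235+120+20·15·4=3555; k=5: 1028+0+20·2·4=1188 → min 1188.
Optimal order: ((P(Q(R(ST))))U) with cost 1188.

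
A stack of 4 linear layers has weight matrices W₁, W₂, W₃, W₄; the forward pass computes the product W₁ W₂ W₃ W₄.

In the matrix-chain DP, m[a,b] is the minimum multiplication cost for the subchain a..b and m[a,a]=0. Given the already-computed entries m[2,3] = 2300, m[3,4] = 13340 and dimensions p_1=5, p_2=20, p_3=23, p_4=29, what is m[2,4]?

m[2,4] = min over k∈[2,3] of m[2,k]+m[k+1,4]+p_{1}·p_k·p_{4}.
k=2: 0 + 13340 + 5·20·29 = 16240; k=3: 2300 + 0 + 5·23·29 = 5635.
Minimum: 5635 at k=3.

5635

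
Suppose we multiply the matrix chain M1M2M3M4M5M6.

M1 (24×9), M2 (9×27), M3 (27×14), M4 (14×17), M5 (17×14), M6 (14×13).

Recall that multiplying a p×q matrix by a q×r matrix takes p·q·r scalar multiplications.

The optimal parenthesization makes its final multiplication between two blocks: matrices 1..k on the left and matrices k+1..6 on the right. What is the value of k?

Adjacent pairs: M1M2 = 24·9·27 = 5832; M2M3 = 9·27·14 = 3402; M3M4 = 27·14·17 = 6426; M4M5 = 14·17·14 = 3332; M5M6 = 17·14·13 = 3094.
Length 3: M1..M3: k=1: 0+3402+24·9·14=6426; k=2: 5832+0+24·27·14=14904 → min 6426 | M2..M4: k=2: 0+6426+9·27·17=10557; k=3: 3402+0+9·14·17=5544 → min 5544 | M3..M5: k=3: 0+3332+27·14·14=8624; k=4: 6426+0+27·17·14=12852 → min 8624 | M4..M6: k=4: 0+3094+14·17·13=6188; k=5: 3332+0+14·14·13=5880 → min 5880.
Length 4: M1..M4: k=1: 0+5544+24·9·17=9216; k=2: 5832+6426+24·27·17=23274; k=3: 6426+0+24·14·17=12138 → min 9216 | M2..M5: k=2: 0+8624+9·27·14=12026; k=3: 3402+3332+9·14·14=8498; k=4: 5544+0+9·17·14=7686 → min 7686 | M3..M6: k=3: 0+5880+27·14·13=10794; k=4: 6426+3094+27·17·13=15487; k=5: 8624+0+27·14·13=13538 → min 10794.
Length 5: M1..M5: k=1: 0+7686+24·9·14=10710; k=2: 5832+8624+24·27·14=23528; k=3: 6426+3332+24·14·14=14462; k=4: 9216+0+24·17·14=14928 → min 10710 | M2..M6: k=2: 0+10794+9·27·13=13953; k=3: 3402+5880+9·14·13=10920; k=4: 5544+3094+9·17·13=10627; k=5: 7686+0+9·14·13=9324 → min 9324.
Top-level splits: k=1: (M1..M1)·(M2..M6) → 0+9324+24·9·13 = 12132; k=2: (M1..M2)·(M3..M6) → 5832+10794+24·27·13 = 25050; k=3: (M1..M3)·(M4..M6) → 6426+5880+24·14·13 = 16674; k=4: (M1..M4)·(M5..M6) → 9216+3094+24·17·13 = 17614; k=5: (M1..M5)·(M6..M6) → 10710+0+24·14·13 = 15078.
Best split is after M1, i.e. k = 1.

1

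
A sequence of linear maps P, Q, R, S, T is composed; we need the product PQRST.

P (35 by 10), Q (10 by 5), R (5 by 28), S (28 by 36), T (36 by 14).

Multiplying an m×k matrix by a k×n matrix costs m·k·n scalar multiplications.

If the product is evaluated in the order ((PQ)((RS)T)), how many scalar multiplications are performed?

(PQ): 35×10 by 10×5 → 35×5, cost 35·10·5 = 1750
(RS): 5×28 by 28×36 → 5×36, cost 5·28·36 = 5040
((RS)T): 5×36 by 36×14 → 5×14, cost 5·36·14 = 2520; cumulative 7560
((PQ)((RS)T)): 35×5 by 5×14 → 35×14, cost 35·5·14 = 2450; cumulative 11760
Total: 11760 scalar multiplications.

11760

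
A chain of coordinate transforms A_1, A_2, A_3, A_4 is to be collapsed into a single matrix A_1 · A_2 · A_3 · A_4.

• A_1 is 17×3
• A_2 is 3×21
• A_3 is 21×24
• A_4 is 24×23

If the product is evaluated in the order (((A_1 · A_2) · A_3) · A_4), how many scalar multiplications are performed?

19023

(A_1 · A_2): 17×3 by 3×21 → 17×21, cost 17·3·21 = 1071
((A_1 · A_2) · A_3): 17×21 by 21×24 → 17×24, cost 17·21·24 = 8568; cumulative 9639
(((A_1 · A_2) · A_3) · A_4): 17×24 by 24×23 → 17×23, cost 17·24·23 = 9384; cumulative 19023
Total: 19023 scalar multiplications.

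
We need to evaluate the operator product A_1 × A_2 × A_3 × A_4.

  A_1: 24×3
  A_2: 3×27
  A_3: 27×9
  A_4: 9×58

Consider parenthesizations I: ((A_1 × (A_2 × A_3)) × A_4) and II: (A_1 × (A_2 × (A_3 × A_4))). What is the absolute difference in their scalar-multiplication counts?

9063

Order I = ((A_1 × (A_2 × A_3)) × A_4): (A_2 × A_3): 3×27 by 27×9 → 3×9, cost 3·27·9 = 729; (A_1 × (A_2 × A_3)): 24×3 by 3×9 → 24×9, cost 24·3·9 = 648; cumulative 1377; ((A_1 × (A_2 × A_3)) × A_4): 24×9 by 9×58 → 24×58, cost 24·9·58 = 12528; cumulative 13905. Total 13905.
Order II = (A_1 × (A_2 × (A_3 × A_4))): (A_3 × A_4): 27×9 by 9×58 → 27×58, cost 27·9·58 = 14094; (A_2 × (A_3 × A_4)): 3×27 by 27×58 → 3×58, cost 3·27·58 = 4698; cumulative 18792; (A_1 × (A_2 × (A_3 × A_4))): 24×3 by 3×58 → 24×58, cost 24·3·58 = 4176; cumulative 22968. Total 22968.
Difference: |13905 − 22968| = 9063.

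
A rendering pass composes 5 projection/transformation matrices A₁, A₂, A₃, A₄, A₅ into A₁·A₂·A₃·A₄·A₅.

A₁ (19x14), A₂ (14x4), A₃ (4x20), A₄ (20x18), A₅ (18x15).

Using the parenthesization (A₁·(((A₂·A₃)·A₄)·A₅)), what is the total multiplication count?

(A₂·A₃): 14×4 by 4×20 → 14×20, cost 14·4·20 = 1120
((A₂·A₃)·A₄): 14×20 by 20×18 → 14×18, cost 14·20·18 = 5040; cumulative 6160
(((A₂·A₃)·A₄)·A₅): 14×18 by 18×15 → 14×15, cost 14·18·15 = 3780; cumulative 9940
(A₁·(((A₂·A₃)·A₄)·A₅)): 19×14 by 14×15 → 19×15, cost 19·14·15 = 3990; cumulative 13930
Total: 13930 scalar multiplications.

13930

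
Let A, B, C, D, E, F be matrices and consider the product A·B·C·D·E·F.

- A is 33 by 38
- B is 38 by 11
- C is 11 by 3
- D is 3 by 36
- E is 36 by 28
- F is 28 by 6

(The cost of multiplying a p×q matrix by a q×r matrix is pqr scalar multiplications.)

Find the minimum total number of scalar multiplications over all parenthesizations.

9138

Adjacent pairs: AB = 33·38·11 = 13794; BC = 38·11·3 = 1254; CD = 11·3·36 = 1188; DE = 3·36·28 = 3024; EF = 36·28·6 = 6048.
Length 3: A..C: k=1: 0+1254+33·38·3=5016; k=2: 13794+0+33·11·3=14883 → min 5016 | B..D: k=2: 0+1188+38·11·36=16236; k=3: 1254+0+38·3·36=5358 → min 5358 | C..E: k=3: 0+3024+11·3·28=3948; k=4: 1188+0+11·36·28=12276 → min 3948 | D..F: k=4: 0+6048+3·36·6=6696; k=5: 3024+0+3·28·6=3528 → min 3528.
Length 4: A..D: k=1: 0+5358+33·38·36=50502; k=2: 13794+1188+33·11·36=28050; k=3: 5016+0+33·3·36=8580 → min 8580 | B..E: k=2: 0+3948+38·11·28=15652; k=3: 1254+3024+38·3·28=7470; k=4: 5358+0+38·36·28=43662 → min 7470 | C..F: k=3: 0+3528+11·3·6=3726; k=4: 1188+6048+11·36·6=9612; k=5: 3948+0+11·28·6=5796 → min 3726.
Length 5: A..E: k=1: 0+7470+33·38·28=42582; k=2: 13794+3948+33·11·28=27906; k=3: 5016+3024+33·3·28=10812; k=4: 8580+0+33·36·28=41844 → min 10812 | B..F: k=2: 0+3726+38·11·6=6234; k=3: 1254+3528+38·3·6=5466; k=4: 5358+6048+38·36·6=19614; k=5: 7470+0+38·28·6=13854 → min 5466.
Length 6: A..F: k=1: 0+5466+33·38·6=12990; k=2: 13794+3726+33·11·6=19698; k=3: 5016+3528+33·3·6=9138; k=4: 8580+6048+33·36·6=21756; k=5: 10812+0+33·28·6=16356 → min 9138.
Optimal order: ((A·(B·C))·((D·E)·F)) with cost 9138.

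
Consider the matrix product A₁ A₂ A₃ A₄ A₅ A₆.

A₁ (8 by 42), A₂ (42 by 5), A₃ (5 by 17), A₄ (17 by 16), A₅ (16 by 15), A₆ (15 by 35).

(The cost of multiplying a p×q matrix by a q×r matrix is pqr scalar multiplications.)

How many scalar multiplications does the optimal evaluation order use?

Adjacent pairs: A₁A₂ = 8·42·5 = 1680; A₂A₃ = 42·5·17 = 3570; A₃A₄ = 5·17·16 = 1360; A₄A₅ = 17·16·15 = 4080; A₅A₆ = 16·15·35 = 8400.
Length 3: A₁..A₃: k=1: 0+3570+8·42·17=9282; k=2: 1680+0+8·5·17=2360 → min 2360 | A₂..A₄: k=2: 0+1360+42·5·16=4720; k=3: 3570+0+42·17·16=14994 → min 4720 | A₃..A₅: k=3: 0+4080+5·17·15=5355; k=4: 1360+0+5·16·15=2560 → min 2560 | A₄..A₆: k=4: 0+8400+17·16·35=17920; k=5: 4080+0+17·15·35=13005 → min 13005.
Length 4: A₁..A₄: k=1: 0+4720+8·42·16=10096; k=2: 1680+1360+8·5·16=3680; k=3: 2360+0+8·17·16=4536 → min 3680 | A₂..A₅: k=2: 0+2560+42·5·15=5710; k=3: 3570+4080+42·17·15=18360; k=4: 4720+0+42·16·15=14800 → min 5710 | A₃..A₆: k=3: 0+13005+5·17·35=15980; k=4: 1360+8400+5·16·35=12560; k=5: 2560+0+5·15·35=5185 → min 5185.
Length 5: A₁..A₅: k=1: 0+5710+8·42·15=10750; k=2: 1680+2560+8·5·15=4840; k=3: 2360+4080+8·17·15=8480; k=4: 3680+0+8·16·15=5600 → min 4840 | A₂..A₆: k=2: 0+5185+42·5·35=12535; k=3: 3570+13005+42·17·35=41565; k=4: 4720+8400+42·16·35=36640; k=5: 5710+0+42·15·35=27760 → min 12535.
Length 6: A₁..A₆: k=1: 0+12535+8·42·35=24295; k=2: 1680+5185+8·5·35=8265; k=3: 2360+13005+8·17·35=20125; k=4: 3680+8400+8·16·35=16560; k=5: 4840+0+8·15·35=9040 → min 8265.
Optimal order: ((A₁ A₂) (((A₃ A₄) A₅) A₆)) with cost 8265.

8265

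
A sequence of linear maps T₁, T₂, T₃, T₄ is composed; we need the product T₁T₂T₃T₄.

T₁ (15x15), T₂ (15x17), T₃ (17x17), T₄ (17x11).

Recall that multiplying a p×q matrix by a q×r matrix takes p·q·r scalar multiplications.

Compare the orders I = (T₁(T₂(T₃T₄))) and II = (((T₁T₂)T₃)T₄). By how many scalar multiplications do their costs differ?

2506

Order I = (T₁(T₂(T₃T₄))): (T₃T₄): 17×17 by 17×11 → 17×11, cost 17·17·11 = 3179; (T₂(T₃T₄)): 15×17 by 17×11 → 15×11, cost 15·17·11 = 2805; cumulative 5984; (T₁(T₂(T₃T₄))): 15×15 by 15×11 → 15×11, cost 15·15·11 = 2475; cumulative 8459. Total 8459.
Order II = (((T₁T₂)T₃)T₄): (T₁T₂): 15×15 by 15×17 → 15×17, cost 15·15·17 = 3825; ((T₁T₂)T₃): 15×17 by 17×17 → 15×17, cost 15·17·17 = 4335; cumulative 8160; (((T₁T₂)T₃)T₄): 15×17 by 17×11 → 15×11, cost 15·17·11 = 2805; cumulative 10965. Total 10965.
Difference: |8459 − 10965| = 2506.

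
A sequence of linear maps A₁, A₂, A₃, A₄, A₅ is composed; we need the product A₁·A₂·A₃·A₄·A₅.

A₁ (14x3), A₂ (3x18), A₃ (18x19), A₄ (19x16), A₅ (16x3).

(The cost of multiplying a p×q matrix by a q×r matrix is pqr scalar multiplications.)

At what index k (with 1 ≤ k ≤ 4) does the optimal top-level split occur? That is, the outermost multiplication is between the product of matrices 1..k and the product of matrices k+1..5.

Adjacent pairs: A₁A₂ = 14·3·18 = 756; A₂A₃ = 3·18·19 = 1026; A₃A₄ = 18·19·16 = 5472; A₄A₅ = 19·16·3 = 912.
Length 3: A₁..A₃: k=1: 0+1026+14·3·19=1824; k=2: 756+0+14·18·19=5544 → min 1824 | A₂..A₄: k=2: 0+5472+3·18·16=6336; k=3: 1026+0+3·19·16=1938 → min 1938 | A₃..A₅: k=3: 0+912+18·19·3=1938; k=4: 5472+0+18·16·3=6336 → min 1938.
Length 4: A₁..A₄: k=1: 0+1938+14·3·16=2610; k=2: 756+5472+14·18·16=10260; k=3: 1824+0+14·19·16=6080 → min 2610 | A₂..A₅: k=2: 0+1938+3·18·3=2100; k=3: 1026+912+3·19·3=2109; k=4: 1938+0+3·16·3=2082 → min 2082.
Top-level splits: k=1: (A₁..A₁)·(A₂..A₅) → 0+2082+14·3·3 = 2208; k=2: (A₁..A₂)·(A₃..A₅) → 756+1938+14·18·3 = 3450; k=3: (A₁..A₃)·(A₄..A₅) → 1824+912+14·19·3 = 3534; k=4: (A₁..A₄)·(A₅..A₅) → 2610+0+14·16·3 = 3282.
Best split is after A₁, i.e. k = 1.

1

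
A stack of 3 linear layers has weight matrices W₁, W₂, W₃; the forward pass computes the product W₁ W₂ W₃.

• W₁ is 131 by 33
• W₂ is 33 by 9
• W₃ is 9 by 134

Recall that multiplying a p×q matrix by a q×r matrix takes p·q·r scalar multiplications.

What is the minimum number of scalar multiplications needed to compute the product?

Order (W₁ (W₂ W₃)): (W₂ W₃): 33×9 by 9×134 → 33×134, cost 33·9·134 = 39798; (W₁ (W₂ W₃)): 131×33 by 33×134 → 131×134, cost 131·33·134 = 579282; cumulative 619080. Total 619080.
Order ((W₁ W₂) W₃): (W₁ W₂): 131×33 by 33×9 → 131×9, cost 131·33·9 = 38907; ((W₁ W₂) W₃): 131×9 by 9×134 → 131×134, cost 131·9·134 = 157986; cumulative 196893. Total 196893.
Minimum: 196893.

196893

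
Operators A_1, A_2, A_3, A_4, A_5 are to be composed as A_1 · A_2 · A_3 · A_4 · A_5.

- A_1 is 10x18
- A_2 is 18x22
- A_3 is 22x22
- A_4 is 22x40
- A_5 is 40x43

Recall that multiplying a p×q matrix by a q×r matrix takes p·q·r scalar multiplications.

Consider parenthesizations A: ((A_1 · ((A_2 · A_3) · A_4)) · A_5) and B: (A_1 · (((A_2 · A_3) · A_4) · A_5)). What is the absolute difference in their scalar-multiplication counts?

14300

Order A = ((A_1 · ((A_2 · A_3) · A_4)) · A_5): (A_2 · A_3): 18×22 by 22×22 → 18×22, cost 18·22·22 = 8712; ((A_2 · A_3) · A_4): 18×22 by 22×40 → 18×40, cost 18·22·40 = 15840; cumulative 24552; (A_1 · ((A_2 · A_3) · A_4)): 10×18 by 18×40 → 10×40, cost 10·18·40 = 7200; cumulative 31752; ((A_1 · ((A_2 · A_3) · A_4)) · A_5): 10×40 by 40×43 → 10×43, cost 10·40·43 = 17200; cumulative 48952. Total 48952.
Order B = (A_1 · (((A_2 · A_3) · A_4) · A_5)): (A_2 · A_3): 18×22 by 22×22 → 18×22, cost 18·22·22 = 8712; ((A_2 · A_3) · A_4): 18×22 by 22×40 → 18×40, cost 18·22·40 = 15840; cumulative 24552; (((A_2 · A_3) · A_4) · A_5): 18×40 by 40×43 → 18×43, cost 18·40·43 = 30960; cumulative 55512; (A_1 · (((A_2 · A_3) · A_4) · A_5)): 10×18 by 18×43 → 10×43, cost 10·18·43 = 7740; cumulative 63252. Total 63252.
Difference: |48952 − 63252| = 14300.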